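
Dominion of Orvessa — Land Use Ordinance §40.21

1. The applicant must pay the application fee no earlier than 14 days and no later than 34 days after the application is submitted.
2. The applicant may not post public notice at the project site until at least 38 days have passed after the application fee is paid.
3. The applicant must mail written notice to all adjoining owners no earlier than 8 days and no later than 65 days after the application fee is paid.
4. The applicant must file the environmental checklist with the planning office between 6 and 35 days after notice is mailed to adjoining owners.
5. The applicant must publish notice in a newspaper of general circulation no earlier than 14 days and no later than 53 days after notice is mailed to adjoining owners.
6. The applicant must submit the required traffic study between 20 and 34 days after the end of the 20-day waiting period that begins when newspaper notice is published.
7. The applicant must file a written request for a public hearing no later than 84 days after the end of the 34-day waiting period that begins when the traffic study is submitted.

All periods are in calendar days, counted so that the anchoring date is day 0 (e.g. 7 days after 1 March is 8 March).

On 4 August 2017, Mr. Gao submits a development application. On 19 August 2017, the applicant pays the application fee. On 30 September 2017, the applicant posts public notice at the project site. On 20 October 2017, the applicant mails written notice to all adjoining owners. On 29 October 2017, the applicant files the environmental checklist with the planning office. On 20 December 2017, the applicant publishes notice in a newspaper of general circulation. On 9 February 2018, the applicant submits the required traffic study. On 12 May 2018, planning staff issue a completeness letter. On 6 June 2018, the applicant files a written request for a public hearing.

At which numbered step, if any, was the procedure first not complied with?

Step 1: the window is 14–34 days after 4 August 2017 (when the application is submitted), so 18 August 2017 through 7 September 2017; 19 August 2017 falls inside that range.
Step 2: the earliest permitted date is 38 days after 19 August 2017 (when the application fee is paid), i.e. 26 September 2017; done 30 September 2017 — permitted.
Step 3: the window is 8–65 days after 19 August 2017 (when the application fee is paid), so 27 August 2017 through 23 October 2017; done 20 October 2017, which is between those dates.
Step 4: the window is 6–35 days after 20 October 2017 (when notice is mailed to adjoining owners), so 26 October 2017 through 24 November 2017; done 29 October 2017 — within the window.
Step 5: the window is 14–53 days after 20 October 2017 (when notice is mailed to adjoining owners), so 3 November 2017 through 12 December 2017; done 20 December 2017 — 8 days after the window closed.

Step 5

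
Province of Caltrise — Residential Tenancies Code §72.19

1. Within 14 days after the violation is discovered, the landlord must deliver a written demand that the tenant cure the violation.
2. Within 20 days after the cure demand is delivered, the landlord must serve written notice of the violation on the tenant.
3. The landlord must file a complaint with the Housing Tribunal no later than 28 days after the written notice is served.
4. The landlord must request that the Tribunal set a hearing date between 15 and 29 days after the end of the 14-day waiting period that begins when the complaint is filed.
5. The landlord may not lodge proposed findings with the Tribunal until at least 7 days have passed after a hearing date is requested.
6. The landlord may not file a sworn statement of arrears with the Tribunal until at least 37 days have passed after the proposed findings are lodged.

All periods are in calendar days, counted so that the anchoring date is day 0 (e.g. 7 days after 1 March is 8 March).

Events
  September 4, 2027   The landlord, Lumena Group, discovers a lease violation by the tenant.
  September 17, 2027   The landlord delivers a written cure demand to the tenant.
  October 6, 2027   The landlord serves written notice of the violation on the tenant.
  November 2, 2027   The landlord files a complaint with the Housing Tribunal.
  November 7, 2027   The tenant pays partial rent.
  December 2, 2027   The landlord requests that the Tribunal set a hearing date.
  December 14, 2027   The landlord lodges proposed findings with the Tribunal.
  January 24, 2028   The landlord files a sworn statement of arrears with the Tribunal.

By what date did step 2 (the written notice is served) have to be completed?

Step 2 runs from September 17, 2027, when the cure demand is delivered. 20 days after September 17, 2027 is October 7, 2027.

October 7, 2027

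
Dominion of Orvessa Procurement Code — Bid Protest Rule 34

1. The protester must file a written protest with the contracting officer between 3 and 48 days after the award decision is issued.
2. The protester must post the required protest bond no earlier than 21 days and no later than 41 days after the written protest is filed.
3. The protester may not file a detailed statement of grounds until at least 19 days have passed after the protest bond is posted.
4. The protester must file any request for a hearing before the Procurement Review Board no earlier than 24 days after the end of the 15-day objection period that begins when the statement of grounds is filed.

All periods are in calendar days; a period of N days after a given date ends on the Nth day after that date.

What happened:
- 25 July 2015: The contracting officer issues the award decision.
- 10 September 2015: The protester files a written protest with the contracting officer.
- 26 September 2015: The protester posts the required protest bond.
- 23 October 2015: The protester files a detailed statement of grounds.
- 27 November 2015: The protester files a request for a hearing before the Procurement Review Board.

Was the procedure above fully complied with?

No

Step 1 — 3 and 48 days from 25 July 2015 (when the award decision is issued) are 28 July 2015 and 11 September 2015 respectively; done 10 September 2015 — within the window.
Step 2 — 21 and 41 days from 10 September 2015 (when the written protest is filed) are 1 October 2015 and 21 October 2015 respectively; 26 September 2015 is 5 days too early.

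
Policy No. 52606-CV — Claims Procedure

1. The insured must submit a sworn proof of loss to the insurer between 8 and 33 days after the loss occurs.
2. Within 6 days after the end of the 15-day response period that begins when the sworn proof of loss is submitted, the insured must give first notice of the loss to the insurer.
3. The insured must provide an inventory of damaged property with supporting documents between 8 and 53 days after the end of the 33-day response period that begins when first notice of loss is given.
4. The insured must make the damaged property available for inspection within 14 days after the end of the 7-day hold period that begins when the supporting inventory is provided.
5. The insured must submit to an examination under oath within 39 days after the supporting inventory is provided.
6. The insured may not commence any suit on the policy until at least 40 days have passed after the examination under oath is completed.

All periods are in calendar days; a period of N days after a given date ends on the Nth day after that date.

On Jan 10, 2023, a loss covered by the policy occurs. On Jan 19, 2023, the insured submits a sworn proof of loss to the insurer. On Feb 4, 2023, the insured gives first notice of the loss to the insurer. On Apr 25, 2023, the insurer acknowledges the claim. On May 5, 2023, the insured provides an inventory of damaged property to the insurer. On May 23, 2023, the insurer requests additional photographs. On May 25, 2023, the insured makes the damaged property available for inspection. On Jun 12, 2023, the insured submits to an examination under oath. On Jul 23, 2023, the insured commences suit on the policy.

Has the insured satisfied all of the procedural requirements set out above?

No

(1) the permitted window runs from Jan 10, 2023 + 8 = Jan 18, 2023 to Jan 10, 2023 + 33 = Feb 12, 2023; done Jan 19, 2023 — within the window.
(2) due by Feb 3, 2023 + 6 days = Feb 9, 2023; Feb 4, 2023 is within that limit.
(3) the permitted window runs from Mar 9, 2023 + 8 = Mar 17, 2023 to Mar 9, 2023 + 53 = May 1, 2023; done May 5, 2023 — 4 days after the window closed.
The analysis stops there.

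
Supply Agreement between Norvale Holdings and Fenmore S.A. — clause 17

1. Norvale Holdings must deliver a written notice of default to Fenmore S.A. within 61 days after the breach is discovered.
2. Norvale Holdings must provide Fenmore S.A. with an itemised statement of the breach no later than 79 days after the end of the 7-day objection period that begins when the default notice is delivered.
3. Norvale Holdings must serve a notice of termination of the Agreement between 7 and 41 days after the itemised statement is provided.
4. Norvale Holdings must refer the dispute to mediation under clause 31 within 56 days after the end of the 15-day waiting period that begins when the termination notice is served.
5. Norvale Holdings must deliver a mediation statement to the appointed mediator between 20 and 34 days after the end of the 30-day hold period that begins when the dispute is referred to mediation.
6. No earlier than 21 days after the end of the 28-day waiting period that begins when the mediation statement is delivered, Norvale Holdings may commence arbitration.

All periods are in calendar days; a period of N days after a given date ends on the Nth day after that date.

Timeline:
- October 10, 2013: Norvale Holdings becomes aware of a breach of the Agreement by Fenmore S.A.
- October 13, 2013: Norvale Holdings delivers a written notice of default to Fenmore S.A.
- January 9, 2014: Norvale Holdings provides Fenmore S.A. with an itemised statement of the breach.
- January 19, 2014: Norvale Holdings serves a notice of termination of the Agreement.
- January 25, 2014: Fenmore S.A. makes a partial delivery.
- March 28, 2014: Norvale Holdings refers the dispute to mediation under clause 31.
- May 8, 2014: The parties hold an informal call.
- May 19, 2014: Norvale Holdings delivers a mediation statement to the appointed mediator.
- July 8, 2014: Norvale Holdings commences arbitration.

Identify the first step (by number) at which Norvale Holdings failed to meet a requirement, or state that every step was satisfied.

Step 1 — counting 61 days from October 10, 2013 (when the breach is discovered) gives a deadline of December 10, 2013; completed October 13, 2013, before the deadline.
Step 2 — counting 79 days from October 20, 2013 (end of the 7-day objection period, which began when the default notice is delivered on October 13, 2013) gives a deadline of January 7, 2014; January 9, 2014 misses that deadline by 2 days.
No need to go further; step 2 was not satisfied.

Step 2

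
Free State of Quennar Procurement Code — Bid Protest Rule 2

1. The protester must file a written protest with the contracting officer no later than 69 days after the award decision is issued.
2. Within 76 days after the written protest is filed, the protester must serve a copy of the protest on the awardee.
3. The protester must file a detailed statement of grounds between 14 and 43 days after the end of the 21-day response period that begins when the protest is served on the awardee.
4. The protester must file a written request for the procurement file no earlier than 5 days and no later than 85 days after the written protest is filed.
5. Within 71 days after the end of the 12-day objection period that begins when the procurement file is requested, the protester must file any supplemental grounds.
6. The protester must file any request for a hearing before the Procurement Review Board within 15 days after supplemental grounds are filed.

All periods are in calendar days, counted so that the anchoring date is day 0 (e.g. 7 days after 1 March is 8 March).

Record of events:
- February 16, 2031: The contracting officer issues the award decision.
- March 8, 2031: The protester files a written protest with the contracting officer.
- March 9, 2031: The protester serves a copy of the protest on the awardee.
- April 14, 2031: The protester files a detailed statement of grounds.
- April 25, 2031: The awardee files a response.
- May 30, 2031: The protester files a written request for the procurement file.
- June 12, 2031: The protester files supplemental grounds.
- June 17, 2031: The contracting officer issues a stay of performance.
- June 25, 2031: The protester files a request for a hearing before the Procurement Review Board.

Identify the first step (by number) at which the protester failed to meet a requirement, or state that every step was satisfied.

(1) due by February 16, 2031 + 69 days = April 26, 2031; March 8, 2031 is within that limit.
(2) due by March 8, 2031 + 76 days = May 23, 2031; completed March 9, 2031, before the deadline.
(3) the permitted window runs from March 30, 2031 + 14 = April 13, 2031 to March 30, 2031 + 43 = May 12, 2031; April 14, 2031 falls inside that range.
(4) the permitted window runs from March 8, 2031 + 5 = March 13, 2031 to March 8, 2031 + 85 = June 1, 2031; May 30, 2031 falls inside that range.
(5) due by June 11, 2031 + 71 days = August 21, 2031; completed June 12, 2031, before the deadline.
(6) due by June 12, 2031 + 15 days = June 27, 2031; done June 25, 2031 — timely.

None — every step was satisfied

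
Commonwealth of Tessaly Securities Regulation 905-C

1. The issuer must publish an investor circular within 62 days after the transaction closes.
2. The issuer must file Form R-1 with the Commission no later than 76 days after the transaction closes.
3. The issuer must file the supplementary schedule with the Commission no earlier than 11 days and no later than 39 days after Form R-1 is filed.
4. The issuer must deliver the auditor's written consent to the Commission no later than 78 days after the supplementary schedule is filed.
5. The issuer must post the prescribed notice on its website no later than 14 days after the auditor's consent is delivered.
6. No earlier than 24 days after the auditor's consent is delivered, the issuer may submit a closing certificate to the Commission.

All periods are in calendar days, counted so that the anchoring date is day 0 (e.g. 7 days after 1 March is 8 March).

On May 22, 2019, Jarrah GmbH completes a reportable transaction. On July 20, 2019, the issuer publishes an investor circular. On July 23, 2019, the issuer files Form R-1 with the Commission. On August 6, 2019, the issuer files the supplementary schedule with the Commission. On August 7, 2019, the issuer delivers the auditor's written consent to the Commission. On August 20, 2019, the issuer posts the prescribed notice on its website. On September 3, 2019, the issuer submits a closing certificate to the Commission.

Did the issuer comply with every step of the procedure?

Yes

Step 1: 62 days after May 22, 2019 (when the transaction closes) is July 23, 2019; done July 20, 2019 — timely.
Step 2: 76 days after May 22, 2019 (when the transaction closes) is August 6, 2019; done July 23, 2019 — timely.
Step 3: the window is 11–39 days after July 23, 2019 (when Form R-1 is filed), so August 3, 2019 through August 31, 2019; done August 6, 2019 — within the window.
Step 4: 78 days after August 6, 2019 (when the supplementary schedule is filed) is October 23, 2019; August 7, 2019 is within that limit.
Step 5: 14 days after August 7, 2019 (when the auditor's consent is delivered) is August 21, 2019; August 20, 2019 is within that limit.
Step 6: the earliest permitted date is 24 days after August 7, 2019 (when the auditor's consent is delivered), i.e. August 31, 2019; done September 3, 2019, after the minimum wait.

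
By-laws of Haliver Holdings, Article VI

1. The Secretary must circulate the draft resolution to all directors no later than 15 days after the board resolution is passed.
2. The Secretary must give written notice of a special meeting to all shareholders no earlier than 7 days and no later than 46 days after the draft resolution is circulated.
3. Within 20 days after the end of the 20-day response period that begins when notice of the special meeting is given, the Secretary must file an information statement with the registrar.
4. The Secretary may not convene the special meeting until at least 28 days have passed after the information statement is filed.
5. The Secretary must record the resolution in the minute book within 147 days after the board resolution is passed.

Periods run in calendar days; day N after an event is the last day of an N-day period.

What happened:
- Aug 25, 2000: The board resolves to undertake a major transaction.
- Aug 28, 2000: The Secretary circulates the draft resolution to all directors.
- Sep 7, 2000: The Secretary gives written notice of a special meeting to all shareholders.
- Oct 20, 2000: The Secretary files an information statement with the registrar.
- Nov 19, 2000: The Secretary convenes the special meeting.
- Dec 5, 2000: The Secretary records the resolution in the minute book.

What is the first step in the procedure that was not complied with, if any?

Step 1 — counting 15 days from Aug 25, 2000 (when the board resolution is passed) gives a deadline of Sep 9, 2000; done Aug 28, 2000 — timely.
Step 2 — 7 and 46 days from Aug 28, 2000 (when the draft resolution is circulated) are Sep 4, 2000 and Oct 13, 2000 respectively; done Sep 7, 2000, which is between those dates.
Step 3 — counting 20 days from Sep 27, 2000 (end of the 20-day response period, which began when notice of the special meeting is given on Sep 7, 2000) gives a deadline of Oct 17, 2000; not done until Oct 20, 2000, 3 days after the deadline.

Step 3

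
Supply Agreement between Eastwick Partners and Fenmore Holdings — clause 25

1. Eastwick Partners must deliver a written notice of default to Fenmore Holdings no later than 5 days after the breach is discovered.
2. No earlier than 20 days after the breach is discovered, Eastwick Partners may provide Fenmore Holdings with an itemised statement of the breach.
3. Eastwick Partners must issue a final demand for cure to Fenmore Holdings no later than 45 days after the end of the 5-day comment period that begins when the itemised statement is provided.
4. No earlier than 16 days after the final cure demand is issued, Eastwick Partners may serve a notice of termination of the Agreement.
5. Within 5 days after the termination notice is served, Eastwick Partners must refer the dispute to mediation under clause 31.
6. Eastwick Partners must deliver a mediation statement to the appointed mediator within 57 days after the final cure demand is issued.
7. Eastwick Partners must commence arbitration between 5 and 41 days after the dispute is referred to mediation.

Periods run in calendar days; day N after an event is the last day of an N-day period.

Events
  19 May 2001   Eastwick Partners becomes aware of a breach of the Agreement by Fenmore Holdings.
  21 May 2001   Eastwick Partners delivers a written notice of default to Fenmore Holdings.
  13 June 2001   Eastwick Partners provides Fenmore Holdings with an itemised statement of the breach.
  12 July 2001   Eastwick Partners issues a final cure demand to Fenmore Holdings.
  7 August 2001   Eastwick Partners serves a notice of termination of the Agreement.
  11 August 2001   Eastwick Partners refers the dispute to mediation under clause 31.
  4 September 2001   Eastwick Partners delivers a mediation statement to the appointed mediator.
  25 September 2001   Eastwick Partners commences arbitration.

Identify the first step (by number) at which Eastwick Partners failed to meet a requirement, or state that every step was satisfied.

Step 7

(1) due by 19 May 2001 + 5 days = 24 May 2001; completed 21 May 2001, before the deadline.
(2) permitted from 19 May 2001 + 20 days = 8 June 2001 onward; done 13 June 2001, after the minimum wait.
(3) due by 18 June 2001 + 45 days = 2 August 2001; 12 July 2001 is within that limit.
(4) permitted from 12 July 2001 + 16 days = 28 July 2001 onward; done 7 August 2001 — permitted.
(5) due by 7 August 2001 + 5 days = 12 August 2001; completed 11 August 2001, before the deadline.
(6) due by 12 July 2001 + 57 days = 7 September 2001; completed 4 September 2001, before the deadline.
(7) the permitted window runs from 11 August 2001 + 5 = 16 August 2001 to 11 August 2001 + 41 = 21 September 2001; done 25 September 2001 — 4 days after the window closed.
The analysis stops there.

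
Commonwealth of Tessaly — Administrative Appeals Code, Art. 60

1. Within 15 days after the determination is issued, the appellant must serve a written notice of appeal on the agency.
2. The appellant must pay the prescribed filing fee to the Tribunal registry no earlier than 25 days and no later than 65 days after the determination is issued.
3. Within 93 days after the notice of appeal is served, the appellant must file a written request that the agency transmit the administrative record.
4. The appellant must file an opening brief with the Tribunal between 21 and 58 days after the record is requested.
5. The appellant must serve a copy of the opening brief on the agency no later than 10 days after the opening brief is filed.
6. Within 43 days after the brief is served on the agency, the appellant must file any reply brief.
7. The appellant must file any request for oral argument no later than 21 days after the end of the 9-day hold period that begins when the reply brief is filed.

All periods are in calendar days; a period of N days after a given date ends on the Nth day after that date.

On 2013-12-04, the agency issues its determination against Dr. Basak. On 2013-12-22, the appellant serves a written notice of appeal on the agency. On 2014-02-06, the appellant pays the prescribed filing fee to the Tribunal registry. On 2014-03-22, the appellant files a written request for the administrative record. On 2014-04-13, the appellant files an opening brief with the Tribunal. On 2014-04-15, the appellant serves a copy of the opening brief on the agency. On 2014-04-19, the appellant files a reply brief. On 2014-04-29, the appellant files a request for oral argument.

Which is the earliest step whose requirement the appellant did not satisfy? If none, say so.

Step 1

(1) due by 2013-12-04 + 15 days = 2013-12-19; done 2013-12-22 — 3 days late.
The analysis stops there.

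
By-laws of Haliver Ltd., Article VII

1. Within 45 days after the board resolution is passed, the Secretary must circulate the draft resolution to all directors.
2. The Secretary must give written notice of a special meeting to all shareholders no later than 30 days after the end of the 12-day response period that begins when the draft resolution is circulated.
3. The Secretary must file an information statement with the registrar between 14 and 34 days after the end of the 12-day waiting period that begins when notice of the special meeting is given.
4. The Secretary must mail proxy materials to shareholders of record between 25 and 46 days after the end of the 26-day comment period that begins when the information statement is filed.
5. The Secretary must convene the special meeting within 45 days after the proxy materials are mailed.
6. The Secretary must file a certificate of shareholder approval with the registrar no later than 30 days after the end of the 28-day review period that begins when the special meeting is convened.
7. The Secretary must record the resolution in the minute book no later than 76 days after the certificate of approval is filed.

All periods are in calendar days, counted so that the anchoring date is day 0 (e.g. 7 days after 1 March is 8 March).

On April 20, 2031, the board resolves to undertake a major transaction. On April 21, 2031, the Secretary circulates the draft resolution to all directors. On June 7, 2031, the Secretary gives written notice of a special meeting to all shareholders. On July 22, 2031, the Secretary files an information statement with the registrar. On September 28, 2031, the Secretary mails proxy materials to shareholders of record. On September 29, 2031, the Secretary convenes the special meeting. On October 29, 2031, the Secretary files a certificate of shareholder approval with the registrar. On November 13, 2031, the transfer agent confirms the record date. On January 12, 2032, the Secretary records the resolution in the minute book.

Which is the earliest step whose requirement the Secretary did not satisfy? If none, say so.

Step 1 — counting 45 days from April 20, 2031 (when the board resolution is passed) gives a deadline of June 4, 2031; done April 21, 2031 — timely.
Step 2 — counting 30 days from May 3, 2031 (end of the 12-day response period, which began when the draft resolution is circulated on April 21, 2031) gives a deadline of June 2, 2031; June 7, 2031 misses that deadline by 5 days.

Step 2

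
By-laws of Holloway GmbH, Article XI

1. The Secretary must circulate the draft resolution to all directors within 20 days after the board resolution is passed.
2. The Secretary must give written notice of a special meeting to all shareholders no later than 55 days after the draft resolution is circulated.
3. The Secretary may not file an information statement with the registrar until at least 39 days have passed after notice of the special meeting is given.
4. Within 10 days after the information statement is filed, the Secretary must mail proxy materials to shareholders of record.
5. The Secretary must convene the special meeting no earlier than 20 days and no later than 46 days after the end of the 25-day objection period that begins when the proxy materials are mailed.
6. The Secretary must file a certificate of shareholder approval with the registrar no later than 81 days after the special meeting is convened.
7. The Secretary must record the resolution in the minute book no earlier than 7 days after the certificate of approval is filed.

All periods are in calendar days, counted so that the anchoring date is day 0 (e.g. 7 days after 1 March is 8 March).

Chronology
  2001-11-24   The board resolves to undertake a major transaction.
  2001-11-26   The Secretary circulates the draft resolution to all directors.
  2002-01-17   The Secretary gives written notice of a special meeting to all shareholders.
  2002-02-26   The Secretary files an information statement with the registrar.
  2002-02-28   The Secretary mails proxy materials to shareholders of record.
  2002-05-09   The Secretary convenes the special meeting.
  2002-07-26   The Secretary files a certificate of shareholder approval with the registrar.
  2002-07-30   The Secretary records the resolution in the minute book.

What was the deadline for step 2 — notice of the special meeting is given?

2002-01-20

Step 2 runs from 2001-11-26, when the draft resolution is circulated. 55 days after 2001-11-26 is 2002-01-20.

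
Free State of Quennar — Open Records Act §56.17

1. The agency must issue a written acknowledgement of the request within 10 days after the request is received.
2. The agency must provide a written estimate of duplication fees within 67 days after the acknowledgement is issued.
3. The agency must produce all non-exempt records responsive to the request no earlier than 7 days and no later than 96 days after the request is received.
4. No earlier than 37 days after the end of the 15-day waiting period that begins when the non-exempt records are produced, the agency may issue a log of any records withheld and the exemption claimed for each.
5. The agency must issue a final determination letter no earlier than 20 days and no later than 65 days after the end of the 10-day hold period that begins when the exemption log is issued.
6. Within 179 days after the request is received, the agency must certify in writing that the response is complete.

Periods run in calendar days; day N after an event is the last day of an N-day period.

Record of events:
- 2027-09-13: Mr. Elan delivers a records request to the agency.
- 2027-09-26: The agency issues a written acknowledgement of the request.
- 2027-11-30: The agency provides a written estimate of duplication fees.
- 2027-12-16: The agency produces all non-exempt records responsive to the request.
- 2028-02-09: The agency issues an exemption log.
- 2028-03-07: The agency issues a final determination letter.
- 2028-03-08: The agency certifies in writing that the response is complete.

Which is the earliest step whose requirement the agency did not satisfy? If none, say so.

Step 1

(1) due by 2027-09-13 + 10 days = 2027-09-23; done 2027-09-26 — 3 days late.
That is the first point of non-compliance.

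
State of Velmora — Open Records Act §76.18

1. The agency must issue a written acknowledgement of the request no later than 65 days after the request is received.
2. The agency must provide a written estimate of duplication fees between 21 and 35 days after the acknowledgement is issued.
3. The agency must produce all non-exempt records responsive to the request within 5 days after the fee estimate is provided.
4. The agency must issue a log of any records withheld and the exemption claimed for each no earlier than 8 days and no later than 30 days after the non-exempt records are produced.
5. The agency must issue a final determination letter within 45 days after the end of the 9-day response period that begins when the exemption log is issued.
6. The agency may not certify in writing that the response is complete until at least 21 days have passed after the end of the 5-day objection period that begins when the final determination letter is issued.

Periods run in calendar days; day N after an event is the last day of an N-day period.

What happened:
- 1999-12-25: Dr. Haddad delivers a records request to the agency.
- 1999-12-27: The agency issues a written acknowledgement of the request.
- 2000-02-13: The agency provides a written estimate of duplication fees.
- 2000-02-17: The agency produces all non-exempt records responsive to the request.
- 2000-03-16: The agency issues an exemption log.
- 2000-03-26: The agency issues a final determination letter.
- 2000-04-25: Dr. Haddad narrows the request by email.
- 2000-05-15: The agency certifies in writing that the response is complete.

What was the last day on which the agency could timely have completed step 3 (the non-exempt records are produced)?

Step 3 runs from 2000-02-13, when the fee estimate is provided. 5 days after 2000-02-13 is 2000-02-18.

2000-02-18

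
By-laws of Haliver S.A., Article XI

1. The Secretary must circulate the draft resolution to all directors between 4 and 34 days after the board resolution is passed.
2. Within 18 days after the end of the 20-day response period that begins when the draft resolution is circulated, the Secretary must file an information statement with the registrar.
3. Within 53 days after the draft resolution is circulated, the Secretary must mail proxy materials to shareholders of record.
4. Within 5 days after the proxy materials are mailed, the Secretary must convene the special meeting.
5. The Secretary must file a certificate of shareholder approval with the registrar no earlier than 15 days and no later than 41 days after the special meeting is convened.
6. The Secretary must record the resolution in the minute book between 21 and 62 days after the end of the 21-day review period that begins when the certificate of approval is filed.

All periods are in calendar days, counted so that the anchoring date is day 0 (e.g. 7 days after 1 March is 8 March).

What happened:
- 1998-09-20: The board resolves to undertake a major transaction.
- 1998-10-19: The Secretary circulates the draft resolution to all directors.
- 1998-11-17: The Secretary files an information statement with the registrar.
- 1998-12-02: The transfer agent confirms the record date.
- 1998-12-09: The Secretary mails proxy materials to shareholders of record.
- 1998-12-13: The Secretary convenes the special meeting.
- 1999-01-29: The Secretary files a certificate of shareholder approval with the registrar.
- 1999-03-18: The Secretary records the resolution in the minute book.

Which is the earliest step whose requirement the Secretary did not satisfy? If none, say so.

Step 5

Step 1 — 4 and 34 days from 1998-09-20 (when the board resolution is passed) are 1998-09-24 and 1998-10-24 respectively; 1998-10-19 falls inside that range.
Step 2 — counting 18 days from 1998-11-08 (end of the 20-day response period, which began when the draft resolution is circulated on 1998-10-19) gives a deadline of 1998-11-26; completed 1998-11-17, before the deadline.
Step 3 — counting 53 days from 1998-10-19 (when the draft resolution is circulated) gives a deadline of 1998-12-11; done 1998-12-09 — timely.
Step 4 — counting 5 days from 1998-12-09 (when the proxy materials are mailed) gives a deadline of 1998-12-14; done 1998-12-13 — timely.
Step 5 — 15 and 41 days from 1998-12-13 (when the special meeting is convened) are 1998-12-28 and 1999-01-23 respectively; 1999-01-29 is 6 days past the end of the window.
Later steps need not be reached.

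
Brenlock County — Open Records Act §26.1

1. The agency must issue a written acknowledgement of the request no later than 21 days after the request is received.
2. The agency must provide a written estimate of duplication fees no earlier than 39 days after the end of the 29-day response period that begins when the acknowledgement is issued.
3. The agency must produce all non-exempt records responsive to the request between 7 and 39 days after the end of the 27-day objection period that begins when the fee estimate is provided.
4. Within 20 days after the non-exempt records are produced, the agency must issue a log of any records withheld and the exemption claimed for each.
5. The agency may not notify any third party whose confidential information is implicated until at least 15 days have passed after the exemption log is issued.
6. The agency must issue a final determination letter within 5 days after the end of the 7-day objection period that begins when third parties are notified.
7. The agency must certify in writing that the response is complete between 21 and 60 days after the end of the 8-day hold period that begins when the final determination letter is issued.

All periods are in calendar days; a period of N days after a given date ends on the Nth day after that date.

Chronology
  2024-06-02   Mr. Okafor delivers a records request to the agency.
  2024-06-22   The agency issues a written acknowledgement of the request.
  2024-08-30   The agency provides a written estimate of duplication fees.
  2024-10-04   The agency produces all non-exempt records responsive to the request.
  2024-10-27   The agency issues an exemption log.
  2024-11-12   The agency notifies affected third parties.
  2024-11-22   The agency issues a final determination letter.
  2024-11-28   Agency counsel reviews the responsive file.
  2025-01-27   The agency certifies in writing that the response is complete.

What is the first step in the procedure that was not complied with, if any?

Step 4

(1) due by 2024-06-02 + 21 days = 2024-06-23; done 2024-06-22 — timely.
(2) permitted from 2024-07-21 + 39 days = 2024-08-29 onward; done 2024-08-30, after the minimum wait.
(3) the permitted window runs from 2024-09-26 + 7 = 2024-10-03 to 2024-09-26 + 39 = 2024-11-04; done 2024-10-04, which is between those dates.
(4) due by 2024-10-04 + 20 days = 2024-10-24; 2024-10-27 misses that deadline by 3 days.
Later steps need not be reached.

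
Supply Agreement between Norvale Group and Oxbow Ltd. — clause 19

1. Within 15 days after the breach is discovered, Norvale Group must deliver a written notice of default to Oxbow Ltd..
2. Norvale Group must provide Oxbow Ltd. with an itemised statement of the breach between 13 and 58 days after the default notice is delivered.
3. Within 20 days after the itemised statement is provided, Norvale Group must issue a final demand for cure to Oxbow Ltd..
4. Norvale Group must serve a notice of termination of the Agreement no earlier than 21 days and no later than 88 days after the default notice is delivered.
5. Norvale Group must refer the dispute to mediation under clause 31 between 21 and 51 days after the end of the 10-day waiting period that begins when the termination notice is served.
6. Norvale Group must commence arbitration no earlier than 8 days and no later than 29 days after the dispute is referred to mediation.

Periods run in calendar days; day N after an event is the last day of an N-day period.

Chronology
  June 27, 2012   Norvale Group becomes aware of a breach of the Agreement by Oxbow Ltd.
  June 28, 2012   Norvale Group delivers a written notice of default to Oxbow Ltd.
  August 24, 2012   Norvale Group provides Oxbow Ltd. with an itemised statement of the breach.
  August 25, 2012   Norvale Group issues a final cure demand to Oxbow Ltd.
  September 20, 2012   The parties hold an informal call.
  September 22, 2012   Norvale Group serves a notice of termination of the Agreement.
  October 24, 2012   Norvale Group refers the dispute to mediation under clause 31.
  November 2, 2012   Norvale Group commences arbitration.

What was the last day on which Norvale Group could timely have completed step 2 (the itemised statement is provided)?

Step 2 runs from June 28, 2012, when the default notice is delivered. The window is 13–58 days after June 28, 2012; it closes on August 25, 2012.

August 25, 2012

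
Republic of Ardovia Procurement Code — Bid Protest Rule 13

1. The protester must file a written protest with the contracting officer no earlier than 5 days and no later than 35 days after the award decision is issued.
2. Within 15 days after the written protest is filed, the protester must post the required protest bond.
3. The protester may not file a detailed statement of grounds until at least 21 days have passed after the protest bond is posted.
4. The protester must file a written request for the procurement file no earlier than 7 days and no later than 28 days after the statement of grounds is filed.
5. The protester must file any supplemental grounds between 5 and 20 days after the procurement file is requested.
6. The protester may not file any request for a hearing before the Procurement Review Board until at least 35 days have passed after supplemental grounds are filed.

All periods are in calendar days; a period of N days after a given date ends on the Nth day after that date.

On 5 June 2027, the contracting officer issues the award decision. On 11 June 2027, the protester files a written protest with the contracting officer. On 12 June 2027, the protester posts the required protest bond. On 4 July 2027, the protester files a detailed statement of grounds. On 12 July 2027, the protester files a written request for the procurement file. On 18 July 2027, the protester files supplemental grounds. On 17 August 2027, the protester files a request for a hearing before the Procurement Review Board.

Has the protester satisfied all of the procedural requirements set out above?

Step 1: the window is 5–35 days after 5 June 2027 (when the award decision is issued), so 10 June 2027 through 10 July 2027; done 11 June 2027, which is between those dates.
Step 2: 15 days after 11 June 2027 (when the written protest is filed) is 26 June 2027; completed 12 June 2027, before the deadline.
Step 3: the earliest permitted date is 21 days after 12 June 2027 (when the protest bond is posted), i.e. 3 July 2027; 4 July 2027 is on or after that date.
Step 4: the window is 7–28 days after 4 July 2027 (when the statement of grounds is filed), so 11 July 2027 through 1 August 2027; 12 July 2027 falls inside that range.
Step 5: the window is 5–20 days after 12 July 2027 (when the procurement file is requested), so 17 July 2027 through 1 August 2027; done 18 July 2027, which is between those dates.
Step 6: the earliest permitted date is 35 days after 18 July 2027 (when supplemental grounds are filed), i.e. 22 August 2027; done 17 August 2027 — 5 days too early.
No need to go further; step 6 was not satisfied.

No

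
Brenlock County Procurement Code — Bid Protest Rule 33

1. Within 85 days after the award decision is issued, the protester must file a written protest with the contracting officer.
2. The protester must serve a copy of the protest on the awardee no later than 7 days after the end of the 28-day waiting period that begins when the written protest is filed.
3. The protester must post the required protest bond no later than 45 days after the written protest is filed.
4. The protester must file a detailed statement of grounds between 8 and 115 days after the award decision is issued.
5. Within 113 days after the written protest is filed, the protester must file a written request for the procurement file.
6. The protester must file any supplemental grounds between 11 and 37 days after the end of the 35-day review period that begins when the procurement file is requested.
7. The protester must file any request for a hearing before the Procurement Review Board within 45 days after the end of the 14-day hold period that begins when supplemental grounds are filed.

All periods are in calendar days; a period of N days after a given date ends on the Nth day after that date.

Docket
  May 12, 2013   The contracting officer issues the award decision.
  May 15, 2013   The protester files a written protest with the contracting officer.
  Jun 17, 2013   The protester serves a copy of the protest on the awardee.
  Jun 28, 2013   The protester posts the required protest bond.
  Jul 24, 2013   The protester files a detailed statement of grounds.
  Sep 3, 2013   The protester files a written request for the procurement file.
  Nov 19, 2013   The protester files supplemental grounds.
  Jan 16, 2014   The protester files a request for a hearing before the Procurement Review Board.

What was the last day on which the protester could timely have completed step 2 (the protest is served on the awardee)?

Jun 19, 2013

The written protest is filed on May 15, 2013; the 28-day waiting period therefore ends Jun 12, 2013, and step 2 runs from that date. 7 days after Jun 12, 2013 is Jun 19, 2013.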